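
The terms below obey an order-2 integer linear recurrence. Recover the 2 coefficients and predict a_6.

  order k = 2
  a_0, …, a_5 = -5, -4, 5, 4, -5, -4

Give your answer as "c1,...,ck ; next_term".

0,-1 ; 5

  a_2 = 0·-4 + -1·-5 = 5
  a_3 = 0·5 + -1·-4 = 4
  a_4 = 0·4 + -1·5 = -5
  a_5 = 0·-5 + -1·4 = -4
  a_6 = 0·-4 + -1·-5 = 5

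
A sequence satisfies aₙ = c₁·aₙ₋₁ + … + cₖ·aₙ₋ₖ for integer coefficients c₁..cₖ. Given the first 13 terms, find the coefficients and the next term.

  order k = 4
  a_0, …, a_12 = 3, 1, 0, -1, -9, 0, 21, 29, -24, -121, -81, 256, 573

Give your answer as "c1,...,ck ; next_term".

  a_4 = 0·-1 + -2·0 + -3·1 + -2·3 = -9
  a_5 = 0·-9 + -2·-1 + -3·0 + -2·1 = 0
  a_6 = 0·0 + -2·-9 + -3·-1 + -2·0 = 21
  a_7 = 0·21 + -2·0 + -3·-9 + -2·-1 = 29
  a_8 = 0·29 + -2·21 + -3·0 + -2·-9 = -24
  a_9 = 0·-24 + -2·29 + -3·21 + -2·0 = -121
  a_10 = 0·-121 + -2·-24 + -3·29 + -2·21 = -81
  a_11 = 0·-81 + -2·-121 + -3·-24 + -2·29 = 256
  a_12 = 0·256 + -2·-81 + -3·-121 + -2·-24 = 573
  a_13 = 0·573 + -2·256 + -3·-81 + -2·-121 = -27

0,-2,-3,-2 ; -27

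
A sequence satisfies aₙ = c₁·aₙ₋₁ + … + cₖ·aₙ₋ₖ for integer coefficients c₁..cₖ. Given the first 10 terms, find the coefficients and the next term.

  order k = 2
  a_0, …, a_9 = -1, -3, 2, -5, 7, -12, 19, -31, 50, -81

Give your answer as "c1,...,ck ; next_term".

  a_2 = -1·-3 + 1·-1 = 2
  a_3 = -1·2 + 1·-3 = -5
  a_4 = -1·-5 + 1·2 = 7
  a_5 = -1·7 + 1·-5 = -12
  a_6 = -1·-12 + 1·7 = 19
  a_7 = -1·19 + 1·-12 = -31
  a_8 = -1·-31 + 1·19 = 50
  a_9 = -1·50 + 1·-31 = -81
  a_10 = -1·-81 + 1·50 = 131

-1,1 ; 131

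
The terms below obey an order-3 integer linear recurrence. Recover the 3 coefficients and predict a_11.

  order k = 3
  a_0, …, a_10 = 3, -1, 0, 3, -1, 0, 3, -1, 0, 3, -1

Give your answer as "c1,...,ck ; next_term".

0,0,1 ; 0

  a_3 = 0·0 + 0·-1 + 1·3 = 3
  a_4 = 0·3 + 0·0 + 1·-1 = -1
  a_5 = 0·-1 + 0·3 + 1·0 = 0
  a_6 = 0·0 + 0·-1 + 1·3 = 3
  a_7 = 0·3 + 0·0 + 1·-1 = -1
  a_8 = 0·-1 + 0·3 + 1·0 = 0
  a_9 = 0·0 + 0·-1 + 1·3 = 3
  a_10 = 0·3 + 0·0 + 1·-1 = -1
  a_11 = 0·-1 + 0·3 + 1·0 = 0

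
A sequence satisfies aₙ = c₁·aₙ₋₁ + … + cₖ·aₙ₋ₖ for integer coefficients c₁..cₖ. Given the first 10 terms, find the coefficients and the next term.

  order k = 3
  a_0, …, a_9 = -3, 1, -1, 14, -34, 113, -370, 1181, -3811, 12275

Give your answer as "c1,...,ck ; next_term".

-2,3,-3 ; -39526

  a_3 = -2·-1 + 3·1 + -3·-3 = 14
  a_4 = -2·14 + 3·-1 + -3·1 = -34
  a_5 = -2·-34 + 3·14 + -3·-1 = 113
  a_6 = -2·113 + 3·-34 + -3·14 = -370
  a_7 = -2·-370 + 3·113 + -3·-34 = 1181
  a_8 = -2·1181 + 3·-370 + -3·113 = -3811
  a_9 = -2·-3811 + 3·1181 + -3·-370 = 12275
  a_10 = -2·12275 + 3·-3811 + -3·1181 = -39526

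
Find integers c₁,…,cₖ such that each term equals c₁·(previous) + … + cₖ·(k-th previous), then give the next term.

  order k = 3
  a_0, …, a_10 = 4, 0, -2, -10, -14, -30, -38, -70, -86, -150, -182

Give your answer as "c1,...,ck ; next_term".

1,2,-2 ; -310

  a_3 = 1·-2 + 2·0 + -2·4 = -10
  a_4 = 1·-10 + 2·-2 + -2·0 = -14
  a_5 = 1·-14 + 2·-10 + -2·-2 = -30
  a_6 = 1·-30 + 2·-14 + -2·-10 = -38
  a_7 = 1·-38 + 2·-30 + -2·-14 = -70
  a_8 = 1·-70 + 2·-38 + -2·-30 = -86
  a_9 = 1·-86 + 2·-70 + -2·-38 = -150
  a_10 = 1·-150 + 2·-86 + -2·-70 = -182
  a_11 = 1·-182 + 2·-150 + -2·-86 = -310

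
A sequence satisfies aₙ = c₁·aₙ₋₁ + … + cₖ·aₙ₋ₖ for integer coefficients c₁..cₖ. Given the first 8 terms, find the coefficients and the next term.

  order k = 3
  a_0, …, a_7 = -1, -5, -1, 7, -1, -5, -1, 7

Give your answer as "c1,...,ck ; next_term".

-1,-1,-1 ; -1

  a_3 = -1·-1 + -1·-5 + -1·-1 = 7
  a_4 = -1·7 + -1·-1 + -1·-5 = -1
  a_5 = -1·-1 + -1·7 + -1·-1 = -5
  a_6 = -1·-5 + -1·-1 + -1·7 = -1
  a_7 = -1·-1 + -1·-5 + -1·-1 = 7
  a_8 = -1·7 + -1·-1 + -1·-5 = -1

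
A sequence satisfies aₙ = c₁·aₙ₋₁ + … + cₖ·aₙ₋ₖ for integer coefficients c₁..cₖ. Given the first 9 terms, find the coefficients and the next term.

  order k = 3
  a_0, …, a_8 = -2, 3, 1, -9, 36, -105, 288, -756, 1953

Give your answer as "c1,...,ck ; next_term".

  a_3 = -3·1 + 0·3 + 3·-2 = -9
  a_4 = -3·-9 + 0·1 + 3·3 = 36
  a_5 = -3·36 + 0·-9 + 3·1 = -105
  a_6 = -3·-105 + 0·36 + 3·-9 = 288
  a_7 = -3·288 + 0·-105 + 3·36 = -756
  a_8 = -3·-756 + 0·288 + 3·-105 = 1953
  a_9 = -3·1953 + 0·-756 + 3·288 = -4995

-3,0,3 ; -4995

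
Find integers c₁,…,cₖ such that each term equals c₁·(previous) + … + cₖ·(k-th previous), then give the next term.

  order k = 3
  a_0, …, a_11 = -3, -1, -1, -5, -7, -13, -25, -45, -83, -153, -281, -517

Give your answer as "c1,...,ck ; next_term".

1,1,1 ; -951

  a_3 = 1·-1 + 1·-1 + 1·-3 = -5
  a_4 = 1·-5 + 1·-1 + 1·-1 = -7
  a_5 = 1·-7 + 1·-5 + 1·-1 = -13
  a_6 = 1·-13 + 1·-7 + 1·-5 = -25
  a_7 = 1·-25 + 1·-13 + 1·-7 = -45
  a_8 = 1·-45 + 1·-25 + 1·-13 = -83
  a_9 = 1·-83 + 1·-45 + 1·-25 = -153
  a_10 = 1·-153 + 1·-83 + 1·-45 = -281
  a_11 = 1·-281 + 1·-153 + 1·-83 = -517
  a_12 = 1·-517 + 1·-281 + 1·-153 = -951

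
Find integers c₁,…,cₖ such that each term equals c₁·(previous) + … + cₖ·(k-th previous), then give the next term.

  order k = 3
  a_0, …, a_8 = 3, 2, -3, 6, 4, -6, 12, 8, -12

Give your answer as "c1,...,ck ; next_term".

  a_3 = 0·-3 + 0·2 + 2·3 = 6
  a_4 = 0·6 + 0·-3 + 2·2 = 4
  a_5 = 0·4 + 0·6 + 2·-3 = -6
  a_6 = 0·-6 + 0·4 + 2·6 = 12
  a_7 = 0·12 + 0·-6 + 2·4 = 8
  a_8 = 0·8 + 0·12 + 2·-6 = -12
  a_9 = 0·-12 + 0·8 + 2·12 = 24

0,0,2 ; 24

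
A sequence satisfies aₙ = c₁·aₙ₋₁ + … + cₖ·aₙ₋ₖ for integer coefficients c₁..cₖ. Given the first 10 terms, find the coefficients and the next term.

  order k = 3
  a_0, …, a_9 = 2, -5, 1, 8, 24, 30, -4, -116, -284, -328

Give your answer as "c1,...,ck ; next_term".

  a_3 = 2·1 + -2·-5 + -2·2 = 8
  a_4 = 2·8 + -2·1 + -2·-5 = 24
  a_5 = 2·24 + -2·8 + -2·1 = 30
  a_6 = 2·30 + -2·24 + -2·8 = -4
  a_7 = 2·-4 + -2·30 + -2·24 = -116
  a_8 = 2·-116 + -2·-4 + -2·30 = -284
  a_9 = 2·-284 + -2·-116 + -2·-4 = -328
  a_10 = 2·-328 + -2·-284 + -2·-116 = 144

2,-2,-2 ; 144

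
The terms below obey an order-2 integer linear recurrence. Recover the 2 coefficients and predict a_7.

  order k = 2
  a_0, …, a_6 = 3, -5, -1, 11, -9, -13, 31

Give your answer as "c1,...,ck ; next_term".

-1,-2 ; -5

  a_2 = -1·-5 + -2·3 = -1
  a_3 = -1·-1 + -2·-5 = 11
  a_4 = -1·11 + -2·-1 = -9
  a_5 = -1·-9 + -2·11 = -13
  a_6 = -1·-13 + -2·-9 = 31
  a_7 = -1·31 + -2·-13 = -5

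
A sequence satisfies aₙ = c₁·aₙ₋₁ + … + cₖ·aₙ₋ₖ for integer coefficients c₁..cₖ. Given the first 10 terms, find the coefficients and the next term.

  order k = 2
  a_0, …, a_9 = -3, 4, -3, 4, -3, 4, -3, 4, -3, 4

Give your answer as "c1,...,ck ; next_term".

0,1 ; -3

  a_2 = 0·4 + 1·-3 = -3
  a_3 = 0·-3 + 1·4 = 4
  a_4 = 0·4 + 1·-3 = -3
  a_5 = 0·-3 + 1·4 = 4
  a_6 = 0·4 + 1·-3 = -3
  a_7 = 0·-3 + 1·4 = 4
  a_8 = 0·4 + 1·-3 = -3
  a_9 = 0·-3 + 1·4 = 4
  a_10 = 0·4 + 1·-3 = -3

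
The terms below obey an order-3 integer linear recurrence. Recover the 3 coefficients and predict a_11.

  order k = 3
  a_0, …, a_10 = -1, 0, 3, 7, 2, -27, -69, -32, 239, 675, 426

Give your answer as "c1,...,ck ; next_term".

  a_3 = 2·3 + -4·0 + -1·-1 = 7
  a_4 = 2·7 + -4·3 + -1·0 = 2
  a_5 = 2·2 + -4·7 + -1·3 = -27
  a_6 = 2·-27 + -4·2 + -1·7 = -69
  a_7 = 2·-69 + -4·-27 + -1·2 = -32
  a_8 = 2·-32 + -4·-69 + -1·-27 = 239
  a_9 = 2·239 + -4·-32 + -1·-69 = 675
  a_10 = 2·675 + -4·239 + -1·-32 = 426
  a_11 = 2·426 + -4·675 + -1·239 = -2087

2,-4,-1 ; -2087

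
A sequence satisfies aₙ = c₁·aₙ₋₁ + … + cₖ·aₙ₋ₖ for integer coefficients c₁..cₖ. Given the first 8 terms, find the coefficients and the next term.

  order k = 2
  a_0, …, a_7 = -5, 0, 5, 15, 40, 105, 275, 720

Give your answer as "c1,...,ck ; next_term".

  a_2 = 3·0 + -1·-5 = 5
  a_3 = 3·5 + -1·0 = 15
  a_4 = 3·15 + -1·5 = 40
  a_5 = 3·40 + -1·15 = 105
  a_6 = 3·105 + -1·40 = 275
  a_7 = 3·275 + -1·105 = 720
  a_8 = 3·720 + -1·275 = 1885

3,-1 ; 1885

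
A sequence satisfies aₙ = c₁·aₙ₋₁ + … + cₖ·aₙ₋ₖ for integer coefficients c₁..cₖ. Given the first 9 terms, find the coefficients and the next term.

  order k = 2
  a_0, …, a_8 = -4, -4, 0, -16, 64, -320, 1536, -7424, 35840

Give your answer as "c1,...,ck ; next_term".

  a_2 = -4·-4 + 4·-4 = 0
  a_3 = -4·0 + 4·-4 = -16
  a_4 = -4·-16 + 4·0 = 64
  a_5 = -4·64 + 4·-16 = -320
  a_6 = -4·-320 + 4·64 = 1536
  a_7 = -4·1536 + 4·-320 = -7424
  a_8 = -4·-7424 + 4·1536 = 35840
  a_9 = -4·35840 + 4·-7424 = -173056

-4,4 ; -173056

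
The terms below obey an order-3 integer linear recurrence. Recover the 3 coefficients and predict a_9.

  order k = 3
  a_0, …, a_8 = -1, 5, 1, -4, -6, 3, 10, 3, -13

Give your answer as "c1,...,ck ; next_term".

  a_3 = 0·1 + -1·5 + -1·-1 = -4
  a_4 = 0·-4 + -1·1 + -1·5 = -6
  a_5 = 0·-6 + -1·-4 + -1·1 = 3
  a_6 = 0·3 + -1·-6 + -1·-4 = 10
  a_7 = 0·10 + -1·3 + -1·-6 = 3
  a_8 = 0·3 + -1·10 + -1·3 = -13
  a_9 = 0·-13 + -1·3 + -1·10 = -13

0,-1,-1 ; -13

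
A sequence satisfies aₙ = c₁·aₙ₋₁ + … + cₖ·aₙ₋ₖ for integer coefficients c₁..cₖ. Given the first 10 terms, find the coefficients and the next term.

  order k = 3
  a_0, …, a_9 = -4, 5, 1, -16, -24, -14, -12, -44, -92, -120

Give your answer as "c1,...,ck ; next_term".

  a_3 = 2·1 + -2·5 + 2·-4 = -16
  a_4 = 2·-16 + -2·1 + 2·5 = -24
  a_5 = 2·-24 + -2·-16 + 2·1 = -14
  a_6 = 2·-14 + -2·-24 + 2·-16 = -12
  a_7 = 2·-12 + -2·-14 + 2·-24 = -44
  a_8 = 2·-44 + -2·-12 + 2·-14 = -92
  a_9 = 2·-92 + -2·-44 + 2·-12 = -120
  a_10 = 2·-120 + -2·-92 + 2·-44 = -144

2,-2,2 ; -144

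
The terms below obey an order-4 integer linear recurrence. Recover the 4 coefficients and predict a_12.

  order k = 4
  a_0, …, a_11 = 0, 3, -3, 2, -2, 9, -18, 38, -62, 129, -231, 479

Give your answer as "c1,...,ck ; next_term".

-1,2,2,3 ; -869

  a_4 = -1·2 + 2·-3 + 2·3 + 3·0 = -2
  a_5 = -1·-2 + 2·2 + 2·-3 + 3·3 = 9
  a_6 = -1·9 + 2·-2 + 2·2 + 3·-3 = -18
  a_7 = -1·-18 + 2·9 + 2·-2 + 3·2 = 38
  a_8 = -1·38 + 2·-18 + 2·9 + 3·-2 = -62
  a_9 = -1·-62 + 2·38 + 2·-18 + 3·9 = 129
  a_10 = -1·129 + 2·-62 + 2·38 + 3·-18 = -231
  a_11 = -1·-231 + 2·129 + 2·-62 + 3·38 = 479
  a_12 = -1·479 + 2·-231 + 2·129 + 3·-62 = -869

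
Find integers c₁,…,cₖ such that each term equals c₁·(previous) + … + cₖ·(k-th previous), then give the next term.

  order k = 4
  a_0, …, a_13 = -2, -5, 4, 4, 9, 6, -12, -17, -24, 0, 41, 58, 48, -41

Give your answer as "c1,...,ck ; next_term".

  a_4 = 0·4 + 0·4 + -1·-5 + -2·-2 = 9
  a_5 = 0·9 + 0·4 + -1·4 + -2·-5 = 6
  a_6 = 0·6 + 0·9 + -1·4 + -2·4 = -12
  a_7 = 0·-12 + 0·6 + -1·9 + -2·4 = -17
  a_8 = 0·-17 + 0·-12 + -1·6 + -2·9 = -24
  a_9 = 0·-24 + 0·-17 + -1·-12 + -2·6 = 0
  a_10 = 0·0 + 0·-24 + -1·-17 + -2·-12 = 41
  a_11 = 0·41 + 0·0 + -1·-24 + -2·-17 = 58
  a_12 = 0·58 + 0·41 + -1·0 + -2·-24 = 48
  a_13 = 0·48 + 0·58 + -1·41 + -2·0 = -41
  a_14 = 0·-41 + 0·48 + -1·58 + -2·41 = -140

0,0,-1,-2 ; -140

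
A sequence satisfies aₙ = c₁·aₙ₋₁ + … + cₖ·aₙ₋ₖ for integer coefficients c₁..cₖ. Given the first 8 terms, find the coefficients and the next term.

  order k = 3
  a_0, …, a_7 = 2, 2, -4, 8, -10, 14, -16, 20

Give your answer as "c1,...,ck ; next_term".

  a_3 = -1·-4 + 1·2 + 1·2 = 8
  a_4 = -1·8 + 1·-4 + 1·2 = -10
  a_5 = -1·-10 + 1·8 + 1·-4 = 14
  a_6 = -1·14 + 1·-10 + 1·8 = -16
  a_7 = -1·-16 + 1·14 + 1·-10 = 20
  a_8 = -1·20 + 1·-16 + 1·14 = -22

-1,1,1 ; -22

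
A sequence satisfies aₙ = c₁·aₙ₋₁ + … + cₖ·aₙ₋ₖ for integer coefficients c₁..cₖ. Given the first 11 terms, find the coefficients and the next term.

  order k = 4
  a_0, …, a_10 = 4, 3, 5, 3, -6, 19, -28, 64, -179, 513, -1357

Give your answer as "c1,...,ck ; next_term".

-3,-2,-1,4 ; 3480

  a_4 = -3·3 + -2·5 + -1·3 + 4·4 = -6
  a_5 = -3·-6 + -2·3 + -1·5 + 4·3 = 19
  a_6 = -3·19 + -2·-6 + -1·3 + 4·5 = -28
  a_7 = -3·-28 + -2·19 + -1·-6 + 4·3 = 64
  a_8 = -3·64 + -2·-28 + -1·19 + 4·-6 = -179
  a_9 = -3·-179 + -2·64 + -1·-28 + 4·19 = 513
  a_10 = -3·513 + -2·-179 + -1·64 + 4·-28 = -1357
  a_11 = -3·-1357 + -2·513 + -1·-179 + 4·64 = 3480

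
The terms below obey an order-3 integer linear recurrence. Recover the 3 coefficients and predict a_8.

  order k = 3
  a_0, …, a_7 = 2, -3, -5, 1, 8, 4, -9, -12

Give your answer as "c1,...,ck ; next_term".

  a_3 = 0·-5 + -1·-3 + -1·2 = 1
  a_4 = 0·1 + -1·-5 + -1·-3 = 8
  a_5 = 0·8 + -1·1 + -1·-5 = 4
  a_6 = 0·4 + -1·8 + -1·1 = -9
  a_7 = 0·-9 + -1·4 + -1·8 = -12
  a_8 = 0·-12 + -1·-9 + -1·4 = 5

0,-1,-1 ; 5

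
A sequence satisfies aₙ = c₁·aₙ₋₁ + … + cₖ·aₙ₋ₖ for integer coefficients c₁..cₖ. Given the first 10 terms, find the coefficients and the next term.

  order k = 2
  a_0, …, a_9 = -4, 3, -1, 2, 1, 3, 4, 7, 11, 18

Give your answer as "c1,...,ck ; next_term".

1,1 ; 29

  a_2 = 1·3 + 1·-4 = -1
  a_3 = 1·-1 + 1·3 = 2
  a_4 = 1·2 + 1·-1 = 1
  a_5 = 1·1 + 1·2 = 3
  a_6 = 1·3 + 1·1 = 4
  a_7 = 1·4 + 1·3 = 7
  a_8 = 1·7 + 1·4 = 11
  a_9 = 1·11 + 1·7 = 18
  a_10 = 1·18 + 1·11 = 29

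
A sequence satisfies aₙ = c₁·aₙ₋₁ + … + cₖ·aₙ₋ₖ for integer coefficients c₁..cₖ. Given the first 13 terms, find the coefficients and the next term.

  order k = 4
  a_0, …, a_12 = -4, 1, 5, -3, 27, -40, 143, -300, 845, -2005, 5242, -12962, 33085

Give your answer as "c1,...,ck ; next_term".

-1,4,0,-1 ; -82928

  a_4 = -1·-3 + 4·5 + 0·1 + -1·-4 = 27
  a_5 = -1·27 + 4·-3 + 0·5 + -1·1 = -40
  a_6 = -1·-40 + 4·27 + 0·-3 + -1·5 = 143
  a_7 = -1·143 + 4·-40 + 0·27 + -1·-3 = -300
  a_8 = -1·-300 + 4·143 + 0·-40 + -1·27 = 845
  a_9 = -1·845 + 4·-300 + 0·143 + -1·-40 = -2005
  a_10 = -1·-2005 + 4·845 + 0·-300 + -1·143 = 5242
  a_11 = -1·5242 + 4·-2005 + 0·845 + -1·-300 = -12962
  a_12 = -1·-12962 + 4·5242 + 0·-2005 + -1·845 = 33085
  a_13 = -1·33085 + 4·-12962 + 0·5242 + -1·-2005 = -82928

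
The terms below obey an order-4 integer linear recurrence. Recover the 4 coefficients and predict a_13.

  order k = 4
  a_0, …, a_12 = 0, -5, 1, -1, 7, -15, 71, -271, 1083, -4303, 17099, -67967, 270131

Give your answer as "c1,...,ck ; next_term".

-3,4,0,-2 ; -1073655

  a_4 = -3·-1 + 4·1 + 0·-5 + -2·0 = 7
  a_5 = -3·7 + 4·-1 + 0·1 + -2·-5 = -15
  a_6 = -3·-15 + 4·7 + 0·-1 + -2·1 = 71
  a_7 = -3·71 + 4·-15 + 0·7 + -2·-1 = -271
  a_8 = -3·-271 + 4·71 + 0·-15 + -2·7 = 1083
  a_9 = -3·1083 + 4·-271 + 0·71 + -2·-15 = -4303
  a_10 = -3·-4303 + 4·1083 + 0·-271 + -2·71 = 17099
  a_11 = -3·17099 + 4·-4303 + 0·1083 + -2·-271 = -67967
  a_12 = -3·-67967 + 4·17099 + 0·-4303 + -2·1083 = 270131
  a_13 = -3·270131 + 4·-67967 + 0·17099 + -2·-4303 = -1073655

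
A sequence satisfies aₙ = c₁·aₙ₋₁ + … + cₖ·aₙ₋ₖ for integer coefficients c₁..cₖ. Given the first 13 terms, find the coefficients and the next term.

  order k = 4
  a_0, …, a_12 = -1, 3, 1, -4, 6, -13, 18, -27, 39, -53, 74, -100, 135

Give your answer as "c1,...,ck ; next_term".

-1,1,0,-1 ; -182

  a_4 = -1·-4 + 1·1 + 0·3 + -1·-1 = 6
  a_5 = -1·6 + 1·-4 + 0·1 + -1·3 = -13
  a_6 = -1·-13 + 1·6 + 0·-4 + -1·1 = 18
  a_7 = -1·18 + 1·-13 + 0·6 + -1·-4 = -27
  a_8 = -1·-27 + 1·18 + 0·-13 + -1·6 = 39
  a_9 = -1·39 + 1·-27 + 0·18 + -1·-13 = -53
  a_10 = -1·-53 + 1·39 + 0·-27 + -1·18 = 74
  a_11 = -1·74 + 1·-53 + 0·39 + -1·-27 = -100
  a_12 = -1·-100 + 1·74 + 0·-53 + -1·39 = 135
  a_13 = -1·135 + 1·-100 + 0·74 + -1·-53 = -182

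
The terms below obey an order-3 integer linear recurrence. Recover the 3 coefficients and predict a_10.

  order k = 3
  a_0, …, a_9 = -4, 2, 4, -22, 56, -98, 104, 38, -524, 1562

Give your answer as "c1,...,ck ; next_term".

-3,-3,1 ; -3076

  a_3 = -3·4 + -3·2 + 1·-4 = -22
  a_4 = -3·-22 + -3·4 + 1·2 = 56
  a_5 = -3·56 + -3·-22 + 1·4 = -98
  a_6 = -3·-98 + -3·56 + 1·-22 = 104
  a_7 = -3·104 + -3·-98 + 1·56 = 38
  a_8 = -3·38 + -3·104 + 1·-98 = -524
  a_9 = -3·-524 + -3·38 + 1·104 = 1562
  a_10 = -3·1562 + -3·-524 + 1·38 = -3076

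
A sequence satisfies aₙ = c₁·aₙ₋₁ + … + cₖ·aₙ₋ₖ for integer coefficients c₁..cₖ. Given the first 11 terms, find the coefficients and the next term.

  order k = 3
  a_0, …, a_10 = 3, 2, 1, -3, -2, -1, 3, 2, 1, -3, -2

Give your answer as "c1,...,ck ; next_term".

  a_3 = 0·1 + 0·2 + -1·3 = -3
  a_4 = 0·-3 + 0·1 + -1·2 = -2
  a_5 = 0·-2 + 0·-3 + -1·1 = -1
  a_6 = 0·-1 + 0·-2 + -1·-3 = 3
  a_7 = 0·3 + 0·-1 + -1·-2 = 2
  a_8 = 0·2 + 0·3 + -1·-1 = 1
  a_9 = 0·1 + 0·2 + -1·3 = -3
  a_10 = 0·-3 + 0·1 + -1·2 = -2
  a_11 = 0·-2 + 0·-3 + -1·1 = -1

0,0,-1 ; -1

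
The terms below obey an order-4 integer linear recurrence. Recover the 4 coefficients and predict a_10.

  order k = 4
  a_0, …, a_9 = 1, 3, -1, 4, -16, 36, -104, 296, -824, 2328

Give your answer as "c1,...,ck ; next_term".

-3,0,0,-4 ; -6568

  a_4 = -3·4 + 0·-1 + 0·3 + -4·1 = -16
  a_5 = -3·-16 + 0·4 + 0·-1 + -4·3 = 36
  a_6 = -3·36 + 0·-16 + 0·4 + -4·-1 = -104
  a_7 = -3·-104 + 0·36 + 0·-16 + -4·4 = 296
  a_8 = -3·296 + 0·-104 + 0·36 + -4·-16 = -824
  a_9 = -3·-824 + 0·296 + 0·-104 + -4·36 = 2328
  a_10 = -3·2328 + 0·-824 + 0·296 + -4·-104 = -6568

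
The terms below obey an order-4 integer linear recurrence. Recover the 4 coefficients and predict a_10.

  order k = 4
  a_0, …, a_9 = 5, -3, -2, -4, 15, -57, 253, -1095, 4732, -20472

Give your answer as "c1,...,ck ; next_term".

  a_4 = -4·-4 + 1·-2 + -2·-3 + -1·5 = 15
  a_5 = -4·15 + 1·-4 + -2·-2 + -1·-3 = -57
  a_6 = -4·-57 + 1·15 + -2·-4 + -1·-2 = 253
  a_7 = -4·253 + 1·-57 + -2·15 + -1·-4 = -1095
  a_8 = -4·-1095 + 1·253 + -2·-57 + -1·15 = 4732
  a_9 = -4·4732 + 1·-1095 + -2·253 + -1·-57 = -20472
  a_10 = -4·-20472 + 1·4732 + -2·-1095 + -1·253 = 88557

-4,1,-2,-1 ; 88557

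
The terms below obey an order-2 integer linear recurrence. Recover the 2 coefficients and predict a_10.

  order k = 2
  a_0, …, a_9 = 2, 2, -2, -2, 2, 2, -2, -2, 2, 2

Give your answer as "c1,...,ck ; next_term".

  a_2 = 0·2 + -1·2 = -2
  a_3 = 0·-2 + -1·2 = -2
  a_4 = 0·-2 + -1·-2 = 2
  a_5 = 0·2 + -1·-2 = 2
  a_6 = 0·2 + -1·2 = -2
  a_7 = 0·-2 + -1·2 = -2
  a_8 = 0·-2 + -1·-2 = 2
  a_9 = 0·2 + -1·-2 = 2
  a_10 = 0·2 + -1·2 = -2

0,-1 ; -2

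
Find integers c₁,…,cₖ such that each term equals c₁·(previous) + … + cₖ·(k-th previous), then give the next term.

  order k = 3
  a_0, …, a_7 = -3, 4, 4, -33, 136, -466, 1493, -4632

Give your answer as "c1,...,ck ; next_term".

  a_3 = -4·4 + -2·4 + 3·-3 = -33
  a_4 = -4·-33 + -2·4 + 3·4 = 136
  a_5 = -4·136 + -2·-33 + 3·4 = -466
  a_6 = -4·-466 + -2·136 + 3·-33 = 1493
  a_7 = -4·1493 + -2·-466 + 3·136 = -4632
  a_8 = -4·-4632 + -2·1493 + 3·-466 = 14144

-4,-2,3 ; 14144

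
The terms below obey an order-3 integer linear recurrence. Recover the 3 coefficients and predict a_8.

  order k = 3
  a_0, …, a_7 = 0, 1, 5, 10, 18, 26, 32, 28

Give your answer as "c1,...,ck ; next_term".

2,0,-2 ; 4

  a_3 = 2·5 + 0·1 + -2·0 = 10
  a_4 = 2·10 + 0·5 + -2·1 = 18
  a_5 = 2·18 + 0·10 + -2·5 = 26
  a_6 = 2·26 + 0·18 + -2·10 = 32
  a_7 = 2·32 + 0·26 + -2·18 = 28
  a_8 = 2·28 + 0·32 + -2·26 = 4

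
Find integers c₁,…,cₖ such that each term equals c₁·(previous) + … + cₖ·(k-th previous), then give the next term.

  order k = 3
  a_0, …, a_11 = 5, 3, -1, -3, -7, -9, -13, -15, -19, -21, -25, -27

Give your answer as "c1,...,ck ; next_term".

1,1,-1 ; -31

  a_3 = 1·-1 + 1·3 + -1·5 = -3
  a_4 = 1·-3 + 1·-1 + -1·3 = -7
  a_5 = 1·-7 + 1·-3 + -1·-1 = -9
  a_6 = 1·-9 + 1·-7 + -1·-3 = -13
  a_7 = 1·-13 + 1·-9 + -1·-7 = -15
  a_8 = 1·-15 + 1·-13 + -1·-9 = -19
  a_9 = 1·-19 + 1·-15 + -1·-13 = -21
  a_10 = 1·-21 + 1·-19 + -1·-15 = -25
  a_11 = 1·-25 + 1·-21 + -1·-19 = -27
  a_12 = 1·-27 + 1·-25 + -1·-21 = -31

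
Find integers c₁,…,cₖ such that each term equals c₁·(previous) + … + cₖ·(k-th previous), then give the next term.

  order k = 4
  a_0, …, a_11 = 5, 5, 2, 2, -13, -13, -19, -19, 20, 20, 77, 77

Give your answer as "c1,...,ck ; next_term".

0,1,0,-3 ; 17

  a_4 = 0·2 + 1·2 + 0·5 + -3·5 = -13
  a_5 = 0·-13 + 1·2 + 0·2 + -3·5 = -13
  a_6 = 0·-13 + 1·-13 + 0·2 + -3·2 = -19
  a_7 = 0·-19 + 1·-13 + 0·-13 + -3·2 = -19
  a_8 = 0·-19 + 1·-19 + 0·-13 + -3·-13 = 20
  a_9 = 0·20 + 1·-19 + 0·-19 + -3·-13 = 20
  a_10 = 0·20 + 1·20 + 0·-19 + -3·-19 = 77
  a_11 = 0·77 + 1·20 + 0·20 + -3·-19 = 77
  a_12 = 0·77 + 1·77 + 0·20 + -3·20 = 17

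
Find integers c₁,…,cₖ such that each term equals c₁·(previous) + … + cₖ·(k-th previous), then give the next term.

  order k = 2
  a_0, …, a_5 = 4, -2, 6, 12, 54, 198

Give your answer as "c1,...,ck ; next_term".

3,3 ; 756

  a_2 = 3·-2 + 3·4 = 6
  a_3 = 3·6 + 3·-2 = 12
  a_4 = 3·12 + 3·6 = 54
  a_5 = 3·54 + 3·12 = 198
  a_6 = 3·198 + 3·54 = 756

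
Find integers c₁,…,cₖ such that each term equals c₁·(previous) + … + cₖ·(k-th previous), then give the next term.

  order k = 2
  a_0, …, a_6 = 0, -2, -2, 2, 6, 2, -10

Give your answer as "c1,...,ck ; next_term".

1,-2 ; -14

  a_2 = 1·-2 + -2·0 = -2
  a_3 = 1·-2 + -2·-2 = 2
  a_4 = 1·2 + -2·-2 = 6
  a_5 = 1·6 + -2·2 = 2
  a_6 = 1·2 + -2·6 = -10
  a_7 = 1·-10 + -2·2 = -14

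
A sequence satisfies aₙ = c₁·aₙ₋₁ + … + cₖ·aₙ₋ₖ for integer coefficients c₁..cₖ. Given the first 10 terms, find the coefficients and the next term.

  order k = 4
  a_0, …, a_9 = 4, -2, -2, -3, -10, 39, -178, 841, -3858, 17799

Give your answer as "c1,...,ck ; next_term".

  a_4 = -4·-3 + 3·-2 + 0·-2 + -4·4 = -10
  a_5 = -4·-10 + 3·-3 + 0·-2 + -4·-2 = 39
  a_6 = -4·39 + 3·-10 + 0·-3 + -4·-2 = -178
  a_7 = -4·-178 + 3·39 + 0·-10 + -4·-3 = 841
  a_8 = -4·841 + 3·-178 + 0·39 + -4·-10 = -3858
  a_9 = -4·-3858 + 3·841 + 0·-178 + -4·39 = 17799
  a_10 = -4·17799 + 3·-3858 + 0·841 + -4·-178 = -82058

-4,3,0,-4 ; -82058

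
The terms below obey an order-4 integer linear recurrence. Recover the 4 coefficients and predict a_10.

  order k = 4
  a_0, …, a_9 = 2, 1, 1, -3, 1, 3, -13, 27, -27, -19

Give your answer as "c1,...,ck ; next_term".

  a_4 = -2·-3 + -2·1 + 1·1 + -2·2 = 1
  a_5 = -2·1 + -2·-3 + 1·1 + -2·1 = 3
  a_6 = -2·3 + -2·1 + 1·-3 + -2·1 = -13
  a_7 = -2·-13 + -2·3 + 1·1 + -2·-3 = 27
  a_8 = -2·27 + -2·-13 + 1·3 + -2·1 = -27
  a_9 = -2·-27 + -2·27 + 1·-13 + -2·3 = -19
  a_10 = -2·-19 + -2·-27 + 1·27 + -2·-13 = 145

-2,-2,1,-2 ; 145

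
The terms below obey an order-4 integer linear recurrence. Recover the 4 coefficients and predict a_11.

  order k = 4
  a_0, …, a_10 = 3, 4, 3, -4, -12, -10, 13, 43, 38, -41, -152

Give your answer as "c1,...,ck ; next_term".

1,-1,-2,1 ; -144

  a_4 = 1·-4 + -1·3 + -2·4 + 1·3 = -12
  a_5 = 1·-12 + -1·-4 + -2·3 + 1·4 = -10
  a_6 = 1·-10 + -1·-12 + -2·-4 + 1·3 = 13
  a_7 = 1·13 + -1·-10 + -2·-12 + 1·-4 = 43
  a_8 = 1·43 + -1·13 + -2·-10 + 1·-12 = 38
  a_9 = 1·38 + -1·43 + -2·13 + 1·-10 = -41
  a_10 = 1·-41 + -1·38 + -2·43 + 1·13 = -152
  a_11 = 1·-152 + -1·-41 + -2·38 + 1·43 = -144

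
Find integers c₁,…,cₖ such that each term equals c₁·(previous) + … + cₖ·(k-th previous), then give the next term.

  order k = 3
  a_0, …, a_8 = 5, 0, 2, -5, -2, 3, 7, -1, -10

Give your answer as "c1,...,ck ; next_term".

0,-1,-1 ; -6

  a_3 = 0·2 + -1·0 + -1·5 = -5
  a_4 = 0·-5 + -1·2 + -1·0 = -2
  a_5 = 0·-2 + -1·-5 + -1·2 = 3
  a_6 = 0·3 + -1·-2 + -1·-5 = 7
  a_7 = 0·7 + -1·3 + -1·-2 = -1
  a_8 = 0·-1 + -1·7 + -1·3 = -10
  a_9 = 0·-10 + -1·-1 + -1·7 = -6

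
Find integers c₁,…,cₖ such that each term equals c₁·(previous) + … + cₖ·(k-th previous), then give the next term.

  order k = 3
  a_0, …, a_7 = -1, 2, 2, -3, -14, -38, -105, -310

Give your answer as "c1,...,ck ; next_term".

  a_3 = 4·2 + -4·2 + 3·-1 = -3
  a_4 = 4·-3 + -4·2 + 3·2 = -14
  a_5 = 4·-14 + -4·-3 + 3·2 = -38
  a_6 = 4·-38 + -4·-14 + 3·-3 = -105
  a_7 = 4·-105 + -4·-38 + 3·-14 = -310
  a_8 = 4·-310 + -4·-105 + 3·-38 = -934

4,-4,3 ; -934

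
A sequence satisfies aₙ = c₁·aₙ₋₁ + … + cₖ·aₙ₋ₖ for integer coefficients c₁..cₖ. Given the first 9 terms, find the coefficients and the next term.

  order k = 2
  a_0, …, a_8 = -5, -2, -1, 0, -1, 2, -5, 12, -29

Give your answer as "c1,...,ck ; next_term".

  a_2 = -2·-2 + 1·-5 = -1
  a_3 = -2·-1 + 1·-2 = 0
  a_4 = -2·0 + 1·-1 = -1
  a_5 = -2·-1 + 1·0 = 2
  a_6 = -2·2 + 1·-1 = -5
  a_7 = -2·-5 + 1·2 = 12
  a_8 = -2·12 + 1·-5 = -29
  a_9 = -2·-29 + 1·12 = 70

-2,1 ; 70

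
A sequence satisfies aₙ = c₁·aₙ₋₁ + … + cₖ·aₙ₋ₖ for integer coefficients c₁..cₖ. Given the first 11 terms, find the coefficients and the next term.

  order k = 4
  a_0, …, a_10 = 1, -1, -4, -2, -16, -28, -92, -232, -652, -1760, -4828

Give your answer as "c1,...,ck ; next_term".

  a_4 = 2·-2 + 3·-4 + -2·-1 + -2·1 = -16
  a_5 = 2·-16 + 3·-2 + -2·-4 + -2·-1 = -28
  a_6 = 2·-28 + 3·-16 + -2·-2 + -2·-4 = -92
  a_7 = 2·-92 + 3·-28 + -2·-16 + -2·-2 = -232
  a_8 = 2·-232 + 3·-92 + -2·-28 + -2·-16 = -652
  a_9 = 2·-652 + 3·-232 + -2·-92 + -2·-28 = -1760
  a_10 = 2·-1760 + 3·-652 + -2·-232 + -2·-92 = -4828
  a_11 = 2·-4828 + 3·-1760 + -2·-652 + -2·-232 = -13168

2,3,-2,-2 ; -13168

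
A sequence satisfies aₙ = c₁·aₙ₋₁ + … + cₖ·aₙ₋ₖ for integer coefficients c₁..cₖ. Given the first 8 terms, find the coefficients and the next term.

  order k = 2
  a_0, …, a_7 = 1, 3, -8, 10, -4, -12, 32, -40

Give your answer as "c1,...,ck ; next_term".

  a_2 = -2·3 + -2·1 = -8
  a_3 = -2·-8 + -2·3 = 10
  a_4 = -2·10 + -2·-8 = -4
  a_5 = -2·-4 + -2·10 = -12
  a_6 = -2·-12 + -2·-4 = 32
  a_7 = -2·32 + -2·-12 = -40
  a_8 = -2·-40 + -2·32 = 16

-2,-2 ; 16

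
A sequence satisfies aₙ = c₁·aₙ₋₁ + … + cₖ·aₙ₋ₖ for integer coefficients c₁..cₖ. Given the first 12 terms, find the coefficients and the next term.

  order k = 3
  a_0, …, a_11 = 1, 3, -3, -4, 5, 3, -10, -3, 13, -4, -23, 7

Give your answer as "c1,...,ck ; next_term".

  a_3 = 1·-3 + -1·3 + 2·1 = -4
  a_4 = 1·-4 + -1·-3 + 2·3 = 5
  a_5 = 1·5 + -1·-4 + 2·-3 = 3
  a_6 = 1·3 + -1·5 + 2·-4 = -10
  a_7 = 1·-10 + -1·3 + 2·5 = -3
  a_8 = 1·-3 + -1·-10 + 2·3 = 13
  a_9 = 1·13 + -1·-3 + 2·-10 = -4
  a_10 = 1·-4 + -1·13 + 2·-3 = -23
  a_11 = 1·-23 + -1·-4 + 2·13 = 7
  a_12 = 1·7 + -1·-23 + 2·-4 = 22

1,-1,2 ; 22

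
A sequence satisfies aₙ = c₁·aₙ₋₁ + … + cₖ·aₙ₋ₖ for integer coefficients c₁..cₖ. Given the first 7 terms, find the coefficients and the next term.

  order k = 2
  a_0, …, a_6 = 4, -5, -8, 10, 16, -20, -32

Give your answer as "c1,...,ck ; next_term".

  a_2 = 0·-5 + -2·4 = -8
  a_3 = 0·-8 + -2·-5 = 10
  a_4 = 0·10 + -2·-8 = 16
  a_5 = 0·16 + -2·10 = -20
  a_6 = 0·-20 + -2·16 = -32
  a_7 = 0·-32 + -2·-20 = 40

0,-2 ; 40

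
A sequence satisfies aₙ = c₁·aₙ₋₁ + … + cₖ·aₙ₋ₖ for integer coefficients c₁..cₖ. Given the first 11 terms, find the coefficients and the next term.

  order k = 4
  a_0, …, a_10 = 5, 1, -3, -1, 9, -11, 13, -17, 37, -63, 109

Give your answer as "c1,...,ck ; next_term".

-1,1,1,2 ; -169

  a_4 = -1·-1 + 1·-3 + 1·1 + 2·5 = 9
  a_5 = -1·9 + 1·-1 + 1·-3 + 2·1 = -11
  a_6 = -1·-11 + 1·9 + 1·-1 + 2·-3 = 13
  a_7 = -1·13 + 1·-11 + 1·9 + 2·-1 = -17
  a_8 = -1·-17 + 1·13 + 1·-11 + 2·9 = 37
  a_9 = -1·37 + 1·-17 + 1·13 + 2·-11 = -63
  a_10 = -1·-63 + 1·37 + 1·-17 + 2·13 = 109
  a_11 = -1·109 + 1·-63 + 1·37 + 2·-17 = -169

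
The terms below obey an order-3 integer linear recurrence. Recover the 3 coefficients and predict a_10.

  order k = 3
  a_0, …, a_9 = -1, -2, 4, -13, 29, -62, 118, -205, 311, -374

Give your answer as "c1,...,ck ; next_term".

-3,-1,3 ; 196

  a_3 = -3·4 + -1·-2 + 3·-1 = -13
  a_4 = -3·-13 + -1·4 + 3·-2 = 29
  a_5 = -3·29 + -1·-13 + 3·4 = -62
  a_6 = -3·-62 + -1·29 + 3·-13 = 118
  a_7 = -3·118 + -1·-62 + 3·29 = -205
  a_8 = -3·-205 + -1·118 + 3·-62 = 311
  a_9 = -3·311 + -1·-205 + 3·118 = -374
  a_10 = -3·-374 + -1·311 + 3·-205 = 196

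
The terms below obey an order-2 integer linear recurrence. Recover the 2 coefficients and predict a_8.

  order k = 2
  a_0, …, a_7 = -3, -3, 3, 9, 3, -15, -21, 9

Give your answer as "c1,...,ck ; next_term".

1,-2 ; 51

  a_2 = 1·-3 + -2·-3 = 3
  a_3 = 1·3 + -2·-3 = 9
  a_4 = 1·9 + -2·3 = 3
  a_5 = 1·3 + -2·9 = -15
  a_6 = 1·-15 + -2·3 = -21
  a_7 = 1·-21 + -2·-15 = 9
  a_8 = 1·9 + -2·-21 = 51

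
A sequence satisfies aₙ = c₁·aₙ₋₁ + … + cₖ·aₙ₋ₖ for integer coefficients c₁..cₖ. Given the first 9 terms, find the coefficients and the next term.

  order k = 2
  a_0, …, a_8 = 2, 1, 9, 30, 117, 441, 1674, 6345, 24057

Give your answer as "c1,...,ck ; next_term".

3,3 ; 91206

  a_2 = 3·1 + 3·2 = 9
  a_3 = 3·9 + 3·1 = 30
  a_4 = 3·30 + 3·9 = 117
  a_5 = 3·117 + 3·30 = 441
  a_6 = 3·441 + 3·117 = 1674
  a_7 = 3·1674 + 3·441 = 6345
  a_8 = 3·6345 + 3·1674 = 24057
  a_9 = 3·24057 + 3·6345 = 91206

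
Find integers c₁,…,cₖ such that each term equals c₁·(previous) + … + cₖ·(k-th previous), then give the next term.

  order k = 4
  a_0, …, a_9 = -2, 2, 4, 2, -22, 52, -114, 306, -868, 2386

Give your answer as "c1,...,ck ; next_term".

-3,-2,-3,1 ; -6454

  a_4 = -3·2 + -2·4 + -3·2 + 1·-2 = -22
  a_5 = -3·-22 + -2·2 + -3·4 + 1·2 = 52
  a_6 = -3·52 + -2·-22 + -3·2 + 1·4 = -114
  a_7 = -3·-114 + -2·52 + -3·-22 + 1·2 = 306
  a_8 = -3·306 + -2·-114 + -3·52 + 1·-22 = -868
  a_9 = -3·-868 + -2·306 + -3·-114 + 1·52 = 2386
  a_10 = -3·2386 + -2·-868 + -3·306 + 1·-114 = -6454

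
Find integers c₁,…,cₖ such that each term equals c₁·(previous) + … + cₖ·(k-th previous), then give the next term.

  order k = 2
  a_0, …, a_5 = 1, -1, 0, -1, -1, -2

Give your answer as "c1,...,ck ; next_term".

1,1 ; -3

  a_2 = 1·-1 + 1·1 = 0
  a_3 = 1·0 + 1·-1 = -1
  a_4 = 1·-1 + 1·0 = -1
  a_5 = 1·-1 + 1·-1 = -2
  a_6 = 1·-2 + 1·-1 = -3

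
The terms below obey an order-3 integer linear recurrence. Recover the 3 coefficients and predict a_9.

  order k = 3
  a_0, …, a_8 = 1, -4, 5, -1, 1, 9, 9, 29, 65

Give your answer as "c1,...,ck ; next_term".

  a_3 = 1·5 + 2·-4 + 2·1 = -1
  a_4 = 1·-1 + 2·5 + 2·-4 = 1
  a_5 = 1·1 + 2·-1 + 2·5 = 9
  a_6 = 1·9 + 2·1 + 2·-1 = 9
  a_7 = 1·9 + 2·9 + 2·1 = 29
  a_8 = 1·29 + 2·9 + 2·9 = 65
  a_9 = 1·65 + 2·29 + 2·9 = 141

1,2,2 ; 141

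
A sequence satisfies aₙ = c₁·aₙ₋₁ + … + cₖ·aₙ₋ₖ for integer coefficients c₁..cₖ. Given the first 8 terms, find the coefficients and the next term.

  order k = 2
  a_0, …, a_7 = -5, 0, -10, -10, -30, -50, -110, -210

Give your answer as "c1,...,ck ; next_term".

  a_2 = 1·0 + 2·-5 = -10
  a_3 = 1·-10 + 2·0 = -10
  a_4 = 1·-10 + 2·-10 = -30
  a_5 = 1·-30 + 2·-10 = -50
  a_6 = 1·-50 + 2·-30 = -110
  a_7 = 1·-110 + 2·-50 = -210
  a_8 = 1·-210 + 2·-110 = -430

1,2 ; -430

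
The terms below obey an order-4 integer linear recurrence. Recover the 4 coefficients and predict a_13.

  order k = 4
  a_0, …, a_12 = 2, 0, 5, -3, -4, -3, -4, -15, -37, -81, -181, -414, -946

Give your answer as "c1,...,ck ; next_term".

  a_4 = 2·-3 + 0·5 + 1·0 + 1·2 = -4
  a_5 = 2·-4 + 0·-3 + 1·5 + 1·0 = -3
  a_6 = 2·-3 + 0·-4 + 1·-3 + 1·5 = -4
  a_7 = 2·-4 + 0·-3 + 1·-4 + 1·-3 = -15
  a_8 = 2·-15 + 0·-4 + 1·-3 + 1·-4 = -37
  a_9 = 2·-37 + 0·-15 + 1·-4 + 1·-3 = -81
  a_10 = 2·-81 + 0·-37 + 1·-15 + 1·-4 = -181
  a_11 = 2·-181 + 0·-81 + 1·-37 + 1·-15 = -414
  a_12 = 2·-414 + 0·-181 + 1·-81 + 1·-37 = -946
  a_13 = 2·-946 + 0·-414 + 1·-181 + 1·-81 = -2154

2,0,1,1 ; -2154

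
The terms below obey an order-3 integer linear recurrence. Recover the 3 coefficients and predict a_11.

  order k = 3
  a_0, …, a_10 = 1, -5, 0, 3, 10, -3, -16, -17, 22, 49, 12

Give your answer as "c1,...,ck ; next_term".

0,-1,-2 ; -93

  a_3 = 0·0 + -1·-5 + -2·1 = 3
  a_4 = 0·3 + -1·0 + -2·-5 = 10
  a_5 = 0·10 + -1·3 + -2·0 = -3
  a_6 = 0·-3 + -1·10 + -2·3 = -16
  a_7 = 0·-16 + -1·-3 + -2·10 = -17
  a_8 = 0·-17 + -1·-16 + -2·-3 = 22
  a_9 = 0·22 + -1·-17 + -2·-16 = 49
  a_10 = 0·49 + -1·22 + -2·-17 = 12
  a_11 = 0·12 + -1·49 + -2·22 = -93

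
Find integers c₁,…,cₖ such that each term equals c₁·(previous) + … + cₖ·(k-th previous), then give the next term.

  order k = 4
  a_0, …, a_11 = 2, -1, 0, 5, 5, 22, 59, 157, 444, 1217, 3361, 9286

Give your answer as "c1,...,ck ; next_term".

2,2,1,-2 ; 25623

  a_4 = 2·5 + 2·0 + 1·-1 + -2·2 = 5
  a_5 = 2·5 + 2·5 + 1·0 + -2·-1 = 22
  a_6 = 2·22 + 2·5 + 1·5 + -2·0 = 59
  a_7 = 2·59 + 2·22 + 1·5 + -2·5 = 157
  a_8 = 2·157 + 2·59 + 1·22 + -2·5 = 444
  a_9 = 2·444 + 2·157 + 1·59 + -2·22 = 1217
  a_10 = 2·1217 + 2·444 + 1·157 + -2·59 = 3361
  a_11 = 2·3361 + 2·1217 + 1·444 + -2·157 = 9286
  a_12 = 2·9286 + 2·3361 + 1·1217 + -2·444 = 25623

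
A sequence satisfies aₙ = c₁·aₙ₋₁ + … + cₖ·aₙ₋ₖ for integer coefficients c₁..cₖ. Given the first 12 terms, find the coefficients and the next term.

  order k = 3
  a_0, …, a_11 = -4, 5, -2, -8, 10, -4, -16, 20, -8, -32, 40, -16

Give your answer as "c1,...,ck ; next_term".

0,0,2 ; -64

  a_3 = 0·-2 + 0·5 + 2·-4 = -8
  a_4 = 0·-8 + 0·-2 + 2·5 = 10
  a_5 = 0·10 + 0·-8 + 2·-2 = -4
  a_6 = 0·-4 + 0·10 + 2·-8 = -16
  a_7 = 0·-16 + 0·-4 + 2·10 = 20
  a_8 = 0·20 + 0·-16 + 2·-4 = -8
  a_9 = 0·-8 + 0·20 + 2·-16 = -32
  a_10 = 0·-32 + 0·-8 + 2·20 = 40
  a_11 = 0·40 + 0·-32 + 2·-8 = -16
  a_12 = 0·-16 + 0·40 + 2·-32 = -64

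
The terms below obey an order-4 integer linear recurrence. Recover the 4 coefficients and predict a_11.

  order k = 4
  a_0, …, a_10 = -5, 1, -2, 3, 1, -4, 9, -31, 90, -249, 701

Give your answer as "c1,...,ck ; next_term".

-3,-1,-2,-2 ; -1972

  a_4 = -3·3 + -1·-2 + -2·1 + -2·-5 = 1
  a_5 = -3·1 + -1·3 + -2·-2 + -2·1 = -4
  a_6 = -3·-4 + -1·1 + -2·3 + -2·-2 = 9
  a_7 = -3·9 + -1·-4 + -2·1 + -2·3 = -31
  a_8 = -3·-31 + -1·9 + -2·-4 + -2·1 = 90
  a_9 = -3·90 + -1·-31 + -2·9 + -2·-4 = -249
  a_10 = -3·-249 + -1·90 + -2·-31 + -2·9 = 701
  a_11 = -3·701 + -1·-249 + -2·90 + -2·-31 = -1972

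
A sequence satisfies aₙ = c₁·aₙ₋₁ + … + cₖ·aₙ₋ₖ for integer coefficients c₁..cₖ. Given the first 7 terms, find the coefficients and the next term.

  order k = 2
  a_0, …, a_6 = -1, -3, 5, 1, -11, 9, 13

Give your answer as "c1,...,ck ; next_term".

-1,-2 ; -31

  a_2 = -1·-3 + -2·-1 = 5
  a_3 = -1·5 + -2·-3 = 1
  a_4 = -1·1 + -2·5 = -11
  a_5 = -1·-11 + -2·1 = 9
  a_6 = -1·9 + -2·-11 = 13
  a_7 = -1·13 + -2·9 = -31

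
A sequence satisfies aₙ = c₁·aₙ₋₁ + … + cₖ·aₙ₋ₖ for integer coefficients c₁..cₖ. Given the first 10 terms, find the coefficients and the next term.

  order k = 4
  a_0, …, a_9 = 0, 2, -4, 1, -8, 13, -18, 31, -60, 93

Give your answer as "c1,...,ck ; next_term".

  a_4 = 0·1 + 1·-4 + -2·2 + 2·0 = -8
  a_5 = 0·-8 + 1·1 + -2·-4 + 2·2 = 13
  a_6 = 0·13 + 1·-8 + -2·1 + 2·-4 = -18
  a_7 = 0·-18 + 1·13 + -2·-8 + 2·1 = 31
  a_8 = 0·31 + 1·-18 + -2·13 + 2·-8 = -60
  a_9 = 0·-60 + 1·31 + -2·-18 + 2·13 = 93
  a_10 = 0·93 + 1·-60 + -2·31 + 2·-18 = -158

0,1,-2,2 ; -158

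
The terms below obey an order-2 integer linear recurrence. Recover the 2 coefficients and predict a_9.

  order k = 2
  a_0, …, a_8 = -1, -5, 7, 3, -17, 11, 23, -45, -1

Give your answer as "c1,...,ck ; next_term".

  a_2 = -1·-5 + -2·-1 = 7
  a_3 = -1·7 + -2·-5 = 3
  a_4 = -1·3 + -2·7 = -17
  a_5 = -1·-17 + -2·3 = 11
  a_6 = -1·11 + -2·-17 = 23
  a_7 = -1·23 + -2·11 = -45
  a_8 = -1·-45 + -2·23 = -1
  a_9 = -1·-1 + -2·-45 = 91

-1,-2 ; 91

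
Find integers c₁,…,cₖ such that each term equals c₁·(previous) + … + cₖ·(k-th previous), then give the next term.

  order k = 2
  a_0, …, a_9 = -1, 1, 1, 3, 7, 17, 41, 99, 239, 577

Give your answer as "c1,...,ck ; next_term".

  a_2 = 2·1 + 1·-1 = 1
  a_3 = 2·1 + 1·1 = 3
  a_4 = 2·3 + 1·1 = 7
  a_5 = 2·7 + 1·3 = 17
  a_6 = 2·17 + 1·7 = 41
  a_7 = 2·41 + 1·17 = 99
  a_8 = 2·99 + 1·41 = 239
  a_9 = 2·239 + 1·99 = 577
  a_10 = 2·577 + 1·239 = 1393

2,1 ; 1393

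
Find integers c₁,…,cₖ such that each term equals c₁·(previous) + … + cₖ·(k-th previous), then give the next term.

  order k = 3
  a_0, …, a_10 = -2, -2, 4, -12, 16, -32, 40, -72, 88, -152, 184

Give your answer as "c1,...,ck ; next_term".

-1,2,2 ; -312

  a_3 = -1·4 + 2·-2 + 2·-2 = -12
  a_4 = -1·-12 + 2·4 + 2·-2 = 16
  a_5 = -1·16 + 2·-12 + 2·4 = -32
  a_6 = -1·-32 + 2·16 + 2·-12 = 40
  a_7 = -1·40 + 2·-32 + 2·16 = -72
  a_8 = -1·-72 + 2·40 + 2·-32 = 88
  a_9 = -1·88 + 2·-72 + 2·40 = -152
  a_10 = -1·-152 + 2·88 + 2·-72 = 184
  a_11 = -1·184 + 2·-152 + 2·88 = -312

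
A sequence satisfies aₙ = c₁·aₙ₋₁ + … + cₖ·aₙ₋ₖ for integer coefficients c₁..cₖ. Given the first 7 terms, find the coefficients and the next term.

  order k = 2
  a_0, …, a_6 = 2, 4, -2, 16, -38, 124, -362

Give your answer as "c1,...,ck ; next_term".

  a_2 = -2·4 + 3·2 = -2
  a_3 = -2·-2 + 3·4 = 16
  a_4 = -2·16 + 3·-2 = -38
  a_5 = -2·-38 + 3·16 = 124
  a_6 = -2·124 + 3·-38 = -362
  a_7 = -2·-362 + 3·124 = 1096

-2,3 ; 1096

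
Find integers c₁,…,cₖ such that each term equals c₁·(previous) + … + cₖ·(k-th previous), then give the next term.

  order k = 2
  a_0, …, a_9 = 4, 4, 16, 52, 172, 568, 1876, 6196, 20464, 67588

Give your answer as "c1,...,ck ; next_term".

  a_2 = 3·4 + 1·4 = 16
  a_3 = 3·16 + 1·4 = 52
  a_4 = 3·52 + 1·16 = 172
  a_5 = 3·172 + 1·52 = 568
  a_6 = 3·568 + 1·172 = 1876
  a_7 = 3·1876 + 1·568 = 6196
  a_8 = 3·6196 + 1·1876 = 20464
  a_9 = 3·20464 + 1·6196 = 67588
  a_10 = 3·67588 + 1·20464 = 223228

3,1 ; 223228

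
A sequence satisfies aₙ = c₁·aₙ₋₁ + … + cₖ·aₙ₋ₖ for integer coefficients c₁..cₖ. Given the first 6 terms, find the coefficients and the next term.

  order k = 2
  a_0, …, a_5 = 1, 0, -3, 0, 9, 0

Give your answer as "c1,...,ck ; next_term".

  a_2 = 0·0 + -3·1 = -3
  a_3 = 0·-3 + -3·0 = 0
  a_4 = 0·0 + -3·-3 = 9
  a_5 = 0·9 + -3·0 = 0
  a_6 = 0·0 + -3·9 = -27

0,-3 ; -27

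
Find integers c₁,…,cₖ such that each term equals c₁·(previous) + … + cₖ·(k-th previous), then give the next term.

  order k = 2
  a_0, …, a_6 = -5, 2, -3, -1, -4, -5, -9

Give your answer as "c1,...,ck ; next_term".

1,1 ; -14

  a_2 = 1·2 + 1·-5 = -3
  a_3 = 1·-3 + 1·2 = -1
  a_4 = 1·-1 + 1·-3 = -4
  a_5 = 1·-4 + 1·-1 = -5
  a_6 = 1·-5 + 1·-4 = -9
  a_7 = 1·-9 + 1·-5 = -14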